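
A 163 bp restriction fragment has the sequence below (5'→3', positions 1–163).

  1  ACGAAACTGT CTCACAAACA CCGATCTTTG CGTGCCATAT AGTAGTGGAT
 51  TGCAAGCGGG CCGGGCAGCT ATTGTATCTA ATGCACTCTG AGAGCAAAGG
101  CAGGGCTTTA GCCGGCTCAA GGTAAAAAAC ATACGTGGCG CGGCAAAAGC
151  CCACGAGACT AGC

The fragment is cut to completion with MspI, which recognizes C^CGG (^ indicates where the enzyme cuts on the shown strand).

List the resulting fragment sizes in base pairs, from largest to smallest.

MspI sites (CCGG) start at positions 61, 112.
MspI cuts after the first base of each site, so after positions 61, 112.
Linear molecule, 2 cuts → 3 fragments:
  1–61 → 61 bp
  62–112 → 51 bp
  113–163 → 51 bp
Sorted largest to smallest: 61, 51, 51 bp.

61, 51, 51 bp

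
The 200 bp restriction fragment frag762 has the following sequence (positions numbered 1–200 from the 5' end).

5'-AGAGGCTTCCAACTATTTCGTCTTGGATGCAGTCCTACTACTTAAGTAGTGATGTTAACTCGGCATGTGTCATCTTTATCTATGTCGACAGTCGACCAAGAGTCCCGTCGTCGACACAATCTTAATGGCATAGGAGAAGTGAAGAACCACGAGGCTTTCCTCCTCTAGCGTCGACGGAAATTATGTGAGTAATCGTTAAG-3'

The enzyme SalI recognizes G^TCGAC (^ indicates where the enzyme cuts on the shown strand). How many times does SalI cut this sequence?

4

GTCGAC occurs starting at positions 84, 91, 110, 170.
SalI cuts at 4 sites.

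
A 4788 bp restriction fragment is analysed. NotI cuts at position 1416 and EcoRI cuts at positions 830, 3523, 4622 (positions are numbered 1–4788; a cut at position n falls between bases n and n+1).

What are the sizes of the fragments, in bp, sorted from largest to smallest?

Combined cut positions (sorted): 830, 1416, 3523, 4622.
Linear molecule, 4 cuts → 5 fragments:
  830 − 0 = 830 bp
  1416 − 830 = 586 bp
  3523 − 1416 = 2107 bp
  4622 − 3523 = 1099 bp
  4788 − 4622 = 166 bp
Sorted largest to smallest: 2107, 1099, 830, 586, 166 bp.

2107, 1099, 830, 586, 166 bp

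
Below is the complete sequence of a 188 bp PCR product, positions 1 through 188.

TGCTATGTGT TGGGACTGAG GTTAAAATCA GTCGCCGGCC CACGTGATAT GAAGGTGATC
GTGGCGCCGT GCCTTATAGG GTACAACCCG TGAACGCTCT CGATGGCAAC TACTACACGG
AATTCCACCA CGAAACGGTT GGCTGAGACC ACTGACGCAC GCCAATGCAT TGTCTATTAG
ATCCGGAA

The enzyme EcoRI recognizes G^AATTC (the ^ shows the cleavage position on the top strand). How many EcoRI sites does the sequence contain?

GAATTC occurs starting at position 120.
EcoRI cuts at 1 site.

1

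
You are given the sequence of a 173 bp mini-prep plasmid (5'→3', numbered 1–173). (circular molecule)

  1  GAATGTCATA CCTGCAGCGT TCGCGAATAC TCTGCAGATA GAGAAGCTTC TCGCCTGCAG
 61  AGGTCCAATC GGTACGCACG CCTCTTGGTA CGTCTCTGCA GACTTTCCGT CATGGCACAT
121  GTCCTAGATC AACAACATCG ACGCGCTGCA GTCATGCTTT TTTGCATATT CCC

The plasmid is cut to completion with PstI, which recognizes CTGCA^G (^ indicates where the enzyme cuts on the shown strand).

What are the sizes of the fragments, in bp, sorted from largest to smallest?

50, 41, 39, 23, 20 bp

PstI sites (CTGCAG) start at positions 12, 32, 55, 96, 146.
PstI cuts after base 5 of each site (before the last base), so after positions 16, 36, 59, 100, 150.
Circular molecule, 5 cuts → 5 fragments:
  17–36 → 20 bp
  37–59 → 23 bp
  60–100 → 41 bp
  101–150 → 50 bp
  151–173 then 1–16 → 23 + 16 = 39 bp
Sorted largest to smallest: 50, 41, 39, 23, 20 bp.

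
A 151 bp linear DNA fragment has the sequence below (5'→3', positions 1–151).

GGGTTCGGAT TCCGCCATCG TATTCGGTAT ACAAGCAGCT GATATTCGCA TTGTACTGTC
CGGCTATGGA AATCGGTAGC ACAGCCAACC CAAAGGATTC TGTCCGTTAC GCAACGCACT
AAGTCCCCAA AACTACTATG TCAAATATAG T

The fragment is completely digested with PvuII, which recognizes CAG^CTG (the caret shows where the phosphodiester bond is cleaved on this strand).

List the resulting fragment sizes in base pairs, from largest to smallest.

The PvuII site (CAGCTG) starts at position 36.
PvuII cuts after base 3 of each site, so after position 38.
Linear molecule, 1 cut → 2 fragments:
  1–38 → 38 bp
  39–151 → 113 bp
Sorted largest to smallest: 113, 38 bp.

113, 38 bp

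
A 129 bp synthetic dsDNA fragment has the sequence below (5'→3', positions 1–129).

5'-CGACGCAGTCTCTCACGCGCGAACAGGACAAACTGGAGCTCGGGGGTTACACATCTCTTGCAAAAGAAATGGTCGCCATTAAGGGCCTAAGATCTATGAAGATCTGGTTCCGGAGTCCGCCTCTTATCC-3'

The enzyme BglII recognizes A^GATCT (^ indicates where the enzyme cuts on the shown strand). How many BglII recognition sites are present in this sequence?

2

AGATCT occurs starting at positions 90, 100.
BglII cuts at 2 sites.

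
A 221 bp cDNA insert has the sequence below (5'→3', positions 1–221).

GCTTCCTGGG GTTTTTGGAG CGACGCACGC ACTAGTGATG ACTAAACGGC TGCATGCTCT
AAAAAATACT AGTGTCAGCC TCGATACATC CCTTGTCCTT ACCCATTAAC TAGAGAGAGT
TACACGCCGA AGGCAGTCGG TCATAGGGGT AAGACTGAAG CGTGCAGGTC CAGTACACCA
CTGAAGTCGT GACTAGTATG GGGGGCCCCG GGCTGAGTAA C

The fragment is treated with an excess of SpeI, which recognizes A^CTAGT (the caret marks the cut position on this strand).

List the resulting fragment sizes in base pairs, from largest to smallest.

SpeI sites (ACTAGT) start at positions 31, 68, 192.
SpeI cuts after the first base of each site, so after positions 31, 68, 192.
Linear molecule, 3 cuts → 4 fragments:
  1–31 → 31 bp
  32–68 → 37 bp
  69–192 → 124 bp
  193–221 → 29 bp
Sorted largest to smallest: 124, 37, 31, 29 bp.

124, 37, 31, 29 bp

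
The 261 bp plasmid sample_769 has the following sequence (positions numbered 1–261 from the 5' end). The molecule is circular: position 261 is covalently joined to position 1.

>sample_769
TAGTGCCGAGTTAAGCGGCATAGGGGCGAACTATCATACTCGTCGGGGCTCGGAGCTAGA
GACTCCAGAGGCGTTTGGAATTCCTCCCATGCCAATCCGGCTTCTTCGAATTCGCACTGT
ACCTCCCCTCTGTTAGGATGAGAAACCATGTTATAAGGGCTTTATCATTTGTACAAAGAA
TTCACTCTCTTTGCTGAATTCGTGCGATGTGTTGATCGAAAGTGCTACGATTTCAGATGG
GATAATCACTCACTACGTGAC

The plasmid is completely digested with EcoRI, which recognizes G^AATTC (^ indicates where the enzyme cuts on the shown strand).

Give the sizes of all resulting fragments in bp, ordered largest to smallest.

EcoRI sites (GAATTC) start at positions 78, 108, 178, 196.
EcoRI cuts after the first base of each site, so after positions 78, 108, 178, 196.
Circular molecule, 4 cuts → 4 fragments:
  79–108 → 30 bp
  109–178 → 70 bp
  179–196 → 18 bp
  197–261 then 1–78 → 65 + 78 = 143 bp
Sorted largest to smallest: 143, 70, 30, 18 bp.

143, 70, 30, 18 bp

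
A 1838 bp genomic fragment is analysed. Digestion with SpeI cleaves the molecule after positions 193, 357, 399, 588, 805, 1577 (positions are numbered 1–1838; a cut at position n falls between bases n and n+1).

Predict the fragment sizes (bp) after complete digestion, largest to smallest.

Linear molecule, 6 cuts → 7 fragments:
  193 − 0 = 193 bp
  357 − 193 = 164 bp
  399 − 357 = 42 bp
  588 − 399 = 189 bp
  805 − 588 = 217 bp
  1577 − 805 = 772 bp
  1838 − 1577 = 261 bp
Sorted largest to smallest: 772, 261, 217, 193, 189, 164, 42 bp.

772, 261, 217, 193, 189, 164, 42 bp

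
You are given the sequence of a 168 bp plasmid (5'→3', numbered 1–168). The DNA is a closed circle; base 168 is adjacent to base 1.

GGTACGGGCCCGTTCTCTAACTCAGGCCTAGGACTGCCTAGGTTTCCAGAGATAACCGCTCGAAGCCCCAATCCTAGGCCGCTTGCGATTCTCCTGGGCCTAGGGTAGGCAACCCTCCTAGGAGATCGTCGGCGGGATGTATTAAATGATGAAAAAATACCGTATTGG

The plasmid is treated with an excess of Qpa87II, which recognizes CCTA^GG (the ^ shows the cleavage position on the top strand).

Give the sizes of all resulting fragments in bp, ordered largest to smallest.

Qpa87II sites (CCTAGG) start at positions 27, 37, 73, 99, 117.
Qpa87II cuts after base 4 of each site, so after positions 30, 40, 76, 102, 120.
Circular molecule, 5 cuts → 5 fragments:
  31–40 → 10 bp
  41–76 → 36 bp
  77–102 → 26 bp
  103–120 → 18 bp
  121–168 then 1–30 → 48 + 30 = 78 bp
Sorted largest to smallest: 78, 36, 26, 18, 10 bp.

78, 36, 26, 18, 10 bp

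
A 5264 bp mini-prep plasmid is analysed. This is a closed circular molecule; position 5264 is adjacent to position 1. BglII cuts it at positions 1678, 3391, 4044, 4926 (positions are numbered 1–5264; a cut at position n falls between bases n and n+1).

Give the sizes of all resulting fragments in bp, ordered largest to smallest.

2016, 1713, 882, 653 bp

Circular molecule, 4 cuts → 4 fragments:
  3391 − 1678 = 1713 bp
  4044 − 3391 = 653 bp
  4926 − 4044 = 882 bp
  wrap: 5264 − 4926 + 1678 = 2016 bp
Sorted largest to smallest: 2016, 1713, 882, 653 bp.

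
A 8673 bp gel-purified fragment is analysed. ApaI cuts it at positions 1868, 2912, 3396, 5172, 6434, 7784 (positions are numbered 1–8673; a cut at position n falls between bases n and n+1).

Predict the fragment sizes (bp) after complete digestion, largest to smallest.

Linear molecule, 6 cuts → 7 fragments:
  1868 − 0 = 1868 bp
  2912 − 1868 = 1044 bp
  3396 − 2912 = 484 bp
  5172 − 3396 = 1776 bp
  6434 − 5172 = 1262 bp
  7784 − 6434 = 1350 bp
  8673 − 7784 = 889 bp
Sorted largest to smallest: 1868, 1776, 1350, 1262, 1044, 889, 484 bp.

1868, 1776, 1350, 1262, 1044, 889, 484 bp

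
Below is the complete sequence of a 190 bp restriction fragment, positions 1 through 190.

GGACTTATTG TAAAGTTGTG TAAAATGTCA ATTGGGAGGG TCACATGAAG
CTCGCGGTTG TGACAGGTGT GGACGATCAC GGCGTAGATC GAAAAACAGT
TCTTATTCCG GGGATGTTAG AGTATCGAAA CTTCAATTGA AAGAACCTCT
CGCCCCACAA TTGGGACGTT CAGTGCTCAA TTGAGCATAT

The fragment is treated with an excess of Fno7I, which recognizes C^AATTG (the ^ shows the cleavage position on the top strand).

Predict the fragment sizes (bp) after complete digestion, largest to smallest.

Fno7I sites (CAATTG) start at positions 29, 134, 158, 178.
Fno7I cuts after the first base of each site, so after positions 29, 134, 158, 178.
Linear molecule, 4 cuts → 5 fragments:
  1–29 → 29 bp
  30–134 → 105 bp
  135–158 → 24 bp
  159–178 → 20 bp
  179–190 → 12 bp
Sorted largest to smallest: 105, 29, 24, 20, 12 bp.

105, 29, 24, 20, 12 bp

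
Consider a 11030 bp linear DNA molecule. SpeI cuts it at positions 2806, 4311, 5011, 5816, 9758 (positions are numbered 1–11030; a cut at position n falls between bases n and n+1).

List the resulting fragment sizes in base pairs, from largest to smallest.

Linear molecule, 5 cuts → 6 fragments:
  2806 − 0 = 2806 bp
  4311 − 2806 = 1505 bp
  5011 − 4311 = 700 bp
  5816 − 5011 = 805 bp
  9758 − 5816 = 3942 bp
  11030 − 9758 = 1272 bp
Sorted largest to smallest: 3942, 2806, 1505, 1272, 805, 700 bp.

3942, 2806, 1505, 1272, 805, 700 bp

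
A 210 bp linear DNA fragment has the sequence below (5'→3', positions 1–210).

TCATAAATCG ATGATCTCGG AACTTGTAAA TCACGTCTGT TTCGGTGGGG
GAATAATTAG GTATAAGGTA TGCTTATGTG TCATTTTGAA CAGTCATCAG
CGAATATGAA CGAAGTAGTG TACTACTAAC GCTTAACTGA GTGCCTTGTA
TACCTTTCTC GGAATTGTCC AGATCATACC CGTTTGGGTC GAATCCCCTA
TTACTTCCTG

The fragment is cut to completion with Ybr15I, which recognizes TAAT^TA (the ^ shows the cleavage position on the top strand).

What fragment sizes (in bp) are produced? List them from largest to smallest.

153, 57 bp

The Ybr15I site (TAATTA) starts at position 54.
Ybr15I cuts after base 4 of each site, so after position 57.
Linear molecule, 1 cut → 2 fragments:
  1–57 → 57 bp
  58–210 → 153 bp
Sorted largest to smallest: 153, 57 bp.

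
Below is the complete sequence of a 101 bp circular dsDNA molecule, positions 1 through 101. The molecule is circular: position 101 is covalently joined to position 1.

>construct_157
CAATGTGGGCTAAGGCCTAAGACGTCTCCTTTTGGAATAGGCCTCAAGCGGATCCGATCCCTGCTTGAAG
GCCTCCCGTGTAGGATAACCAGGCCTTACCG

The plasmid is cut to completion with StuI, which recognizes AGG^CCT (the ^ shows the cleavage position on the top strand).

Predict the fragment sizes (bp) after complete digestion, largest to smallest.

30, 26, 23, 22 bp

StuI sites (AGGCCT) start at positions 13, 39, 69, 91.
StuI cuts after base 3 of each site, so after positions 15, 41, 71, 93.
Circular molecule, 4 cuts → 4 fragments:
  16–41 → 26 bp
  42–71 → 30 bp
  72–93 → 22 bp
  94–101 then 1–15 → 8 + 15 = 23 bp
Sorted largest to smallest: 30, 26, 23, 22 bp.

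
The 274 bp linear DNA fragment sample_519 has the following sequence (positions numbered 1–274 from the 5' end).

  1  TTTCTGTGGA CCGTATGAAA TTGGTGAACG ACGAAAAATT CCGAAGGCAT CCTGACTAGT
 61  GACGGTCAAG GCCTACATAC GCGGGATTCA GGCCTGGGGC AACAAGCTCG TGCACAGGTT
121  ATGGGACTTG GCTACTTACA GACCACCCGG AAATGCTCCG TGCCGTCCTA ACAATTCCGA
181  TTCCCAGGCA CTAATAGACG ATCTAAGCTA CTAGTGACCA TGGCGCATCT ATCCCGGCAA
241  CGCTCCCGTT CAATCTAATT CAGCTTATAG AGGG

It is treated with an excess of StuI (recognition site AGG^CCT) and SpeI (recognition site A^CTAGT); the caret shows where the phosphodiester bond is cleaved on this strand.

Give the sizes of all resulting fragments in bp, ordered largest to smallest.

118, 64, 55, 21, 16 bp

StuI sites (AGGCCT) start at positions 69, 90.
StuI cuts after base 3 of each site, so after positions 71, 92.
SpeI sites (ACTAGT) start at positions 55, 210.
SpeI cuts after the first base of each site, so after positions 55, 210.
Combined cut positions: 55, 71, 92, 210.
Linear molecule, 4 cuts → 5 fragments:
  1–55 → 55 bp
  56–71 → 16 bp
  72–92 → 21 bp
  93–210 → 118 bp
  211–274 → 64 bp
Sorted largest to smallest: 118, 64, 55, 21, 16 bp.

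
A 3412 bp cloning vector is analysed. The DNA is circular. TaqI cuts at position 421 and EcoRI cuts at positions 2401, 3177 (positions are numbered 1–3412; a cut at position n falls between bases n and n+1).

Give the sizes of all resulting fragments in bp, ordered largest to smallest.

1980, 776, 656 bp

Combined cut positions (sorted): 421, 2401, 3177.
Circular molecule, 3 cuts → 3 fragments:
  2401 − 421 = 1980 bp
  3177 − 2401 = 776 bp
  wrap: 3412 − 3177 + 421 = 656 bp
Sorted largest to smallest: 1980, 776, 656 bp.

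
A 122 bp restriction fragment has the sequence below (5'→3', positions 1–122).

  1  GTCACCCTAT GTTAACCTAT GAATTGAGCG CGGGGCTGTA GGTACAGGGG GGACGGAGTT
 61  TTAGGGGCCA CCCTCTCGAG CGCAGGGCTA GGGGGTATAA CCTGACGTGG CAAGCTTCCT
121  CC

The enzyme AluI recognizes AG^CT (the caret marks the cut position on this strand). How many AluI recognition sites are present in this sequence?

AGCT occurs starting at position 113.
AluI cuts at 1 site.

1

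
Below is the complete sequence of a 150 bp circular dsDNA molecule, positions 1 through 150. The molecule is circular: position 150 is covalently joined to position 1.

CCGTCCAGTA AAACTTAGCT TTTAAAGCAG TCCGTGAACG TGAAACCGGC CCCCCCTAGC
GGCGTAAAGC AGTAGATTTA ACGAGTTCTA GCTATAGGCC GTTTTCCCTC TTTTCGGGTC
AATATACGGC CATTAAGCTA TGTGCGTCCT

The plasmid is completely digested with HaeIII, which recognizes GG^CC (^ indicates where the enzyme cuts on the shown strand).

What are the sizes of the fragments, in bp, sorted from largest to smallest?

70, 49, 31 bp

HaeIII sites (GGCC) start at positions 48, 97, 128.
HaeIII cuts after base 2 of each site, so after positions 49, 98, 129.
Circular molecule, 3 cuts → 3 fragments:
  50–98 → 49 bp
  99–129 → 31 bp
  130–150 then 1–49 → 21 + 49 = 70 bp
Sorted largest to smallest: 70, 49, 31 bp.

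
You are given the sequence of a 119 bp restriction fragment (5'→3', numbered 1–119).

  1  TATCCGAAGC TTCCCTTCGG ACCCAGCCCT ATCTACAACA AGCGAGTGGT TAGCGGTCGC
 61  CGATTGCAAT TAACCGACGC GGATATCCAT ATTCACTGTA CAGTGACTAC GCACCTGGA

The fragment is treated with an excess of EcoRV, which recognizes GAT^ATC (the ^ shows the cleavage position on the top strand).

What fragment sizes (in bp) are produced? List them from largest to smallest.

The EcoRV site (GATATC) starts at position 82.
EcoRV cuts after base 3 of each site, so after position 84.
Linear molecule, 1 cut → 2 fragments:
  1–84 → 84 bp
  85–119 → 35 bp
Sorted largest to smallest: 84, 35 bp.

84, 35 bp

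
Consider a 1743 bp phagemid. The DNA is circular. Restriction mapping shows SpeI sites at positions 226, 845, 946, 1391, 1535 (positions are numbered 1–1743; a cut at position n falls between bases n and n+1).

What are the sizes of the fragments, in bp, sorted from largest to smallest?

Circular molecule, 5 cuts → 5 fragments:
  845 − 226 = 619 bp
  946 − 845 = 101 bp
  1391 − 946 = 445 bp
  1535 − 1391 = 144 bp
  wrap: 1743 − 1535 + 226 = 434 bp
Sorted largest to smallest: 619, 445, 434, 144, 101 bp.

619, 445, 434, 144, 101 bp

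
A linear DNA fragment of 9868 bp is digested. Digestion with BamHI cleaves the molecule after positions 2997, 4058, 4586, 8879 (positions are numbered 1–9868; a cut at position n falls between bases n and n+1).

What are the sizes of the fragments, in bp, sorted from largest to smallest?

4293, 2997, 1061, 989, 528 bp

Linear molecule, 4 cuts → 5 fragments:
  2997 − 0 = 2997 bp
  4058 − 2997 = 1061 bp
  4586 − 4058 = 528 bp
  8879 − 4586 = 4293 bp
  9868 − 8879 = 989 bp
Sorted largest to smallest: 4293, 2997, 1061, 989, 528 bp.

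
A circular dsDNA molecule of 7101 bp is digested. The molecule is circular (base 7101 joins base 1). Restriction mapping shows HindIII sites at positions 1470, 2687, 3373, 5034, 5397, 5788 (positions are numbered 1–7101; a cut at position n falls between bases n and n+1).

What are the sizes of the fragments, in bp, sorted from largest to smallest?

Circular molecule, 6 cuts → 6 fragments:
  2687 − 1470 = 1217 bp
  3373 − 2687 = 686 bp
  5034 − 3373 = 1661 bp
  5397 − 5034 = 363 bp
  5788 − 5397 = 391 bp
  wrap: 7101 − 5788 + 1470 = 2783 bp
Sorted largest to smallest: 2783, 1661, 1217, 686, 391, 363 bp.

2783, 1661, 1217, 686, 391, 363 bp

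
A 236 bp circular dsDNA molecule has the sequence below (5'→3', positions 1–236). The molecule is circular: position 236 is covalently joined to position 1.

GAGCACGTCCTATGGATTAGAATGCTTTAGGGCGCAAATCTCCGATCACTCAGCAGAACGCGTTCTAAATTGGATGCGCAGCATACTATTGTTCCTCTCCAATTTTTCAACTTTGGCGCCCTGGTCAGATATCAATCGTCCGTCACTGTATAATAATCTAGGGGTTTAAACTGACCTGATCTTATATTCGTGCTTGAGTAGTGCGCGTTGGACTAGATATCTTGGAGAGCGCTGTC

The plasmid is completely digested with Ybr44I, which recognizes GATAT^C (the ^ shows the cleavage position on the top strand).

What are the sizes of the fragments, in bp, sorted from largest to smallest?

Ybr44I sites (GATATC) start at positions 128, 216.
Ybr44I cuts after base 5 of each site (before the last base), so after positions 132, 220.
Circular molecule, 2 cuts → 2 fragments:
  133–220 → 88 bp
  221–236 then 1–132 → 16 + 132 = 148 bp
Sorted largest to smallest: 148, 88 bp.

148, 88 bp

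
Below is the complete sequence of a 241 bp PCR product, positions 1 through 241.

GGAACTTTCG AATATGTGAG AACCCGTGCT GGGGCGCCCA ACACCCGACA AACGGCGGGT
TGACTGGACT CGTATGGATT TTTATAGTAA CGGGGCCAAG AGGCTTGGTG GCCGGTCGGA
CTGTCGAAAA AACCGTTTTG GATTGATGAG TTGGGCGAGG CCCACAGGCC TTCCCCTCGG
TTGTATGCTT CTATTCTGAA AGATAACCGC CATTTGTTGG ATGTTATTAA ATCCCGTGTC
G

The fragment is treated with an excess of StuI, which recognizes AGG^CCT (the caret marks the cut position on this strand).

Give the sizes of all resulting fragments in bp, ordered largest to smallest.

168, 73 bp

The StuI site (AGGCCT) starts at position 166.
StuI cuts after base 3 of each site, so after position 168.
Linear molecule, 1 cut → 2 fragments:
  1–168 → 168 bp
  169–241 → 73 bp
Sorted largest to smallest: 168, 73 bp.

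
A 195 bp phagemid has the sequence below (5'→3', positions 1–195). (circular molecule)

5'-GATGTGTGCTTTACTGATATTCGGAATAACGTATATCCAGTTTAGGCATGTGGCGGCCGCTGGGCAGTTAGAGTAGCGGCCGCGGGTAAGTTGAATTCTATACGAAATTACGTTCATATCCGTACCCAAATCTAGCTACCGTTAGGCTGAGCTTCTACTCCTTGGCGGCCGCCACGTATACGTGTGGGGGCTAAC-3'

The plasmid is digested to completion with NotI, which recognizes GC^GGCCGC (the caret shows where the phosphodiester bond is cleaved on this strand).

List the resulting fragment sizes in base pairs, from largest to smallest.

89, 83, 23 bp

NotI sites (GCGGCCGC) start at positions 53, 76, 165.
NotI cuts after base 2 of each site, so after positions 54, 77, 166.
Circular molecule, 3 cuts → 3 fragments:
  55–77 → 23 bp
  78–166 → 89 bp
  167–195 then 1–54 → 29 + 54 = 83 bp
Sorted largest to smallest: 89, 83, 23 bp.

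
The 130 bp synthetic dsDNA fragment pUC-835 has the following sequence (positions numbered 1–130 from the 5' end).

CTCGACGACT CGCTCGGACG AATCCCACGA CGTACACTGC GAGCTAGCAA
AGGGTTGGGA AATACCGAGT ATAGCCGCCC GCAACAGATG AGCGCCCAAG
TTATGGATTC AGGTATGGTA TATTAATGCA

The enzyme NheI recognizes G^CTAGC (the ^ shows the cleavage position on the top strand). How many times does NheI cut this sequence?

1

GCTAGC occurs starting at position 43.
NheI cuts at 1 site.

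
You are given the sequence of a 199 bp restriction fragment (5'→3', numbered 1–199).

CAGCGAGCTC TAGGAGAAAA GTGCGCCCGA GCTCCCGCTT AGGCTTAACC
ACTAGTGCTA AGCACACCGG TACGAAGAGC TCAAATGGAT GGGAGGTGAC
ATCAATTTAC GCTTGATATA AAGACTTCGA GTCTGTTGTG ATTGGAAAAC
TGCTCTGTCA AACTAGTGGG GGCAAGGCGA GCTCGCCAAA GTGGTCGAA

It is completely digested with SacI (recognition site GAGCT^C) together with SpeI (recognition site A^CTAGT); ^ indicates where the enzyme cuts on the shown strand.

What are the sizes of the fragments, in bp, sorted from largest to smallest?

SacI sites (GAGCTC) start at positions 5, 29, 77, 179.
SacI cuts after base 5 of each site (before the last base), so after positions 9, 33, 81, 183.
SpeI sites (ACTAGT) start at positions 51, 162.
SpeI cuts after the first base of each site, so after positions 51, 162.
Combined cut positions: 9, 33, 51, 81, 162, 183.
Linear molecule, 6 cuts → 7 fragments:
  1–9 → 9 bp
  10–33 → 24 bp
  34–51 → 18 bp
  52–81 → 30 bp
  82–162 → 81 bp
  163–183 → 21 bp
  184–199 → 16 bp
Sorted largest to smallest: 81, 30, 24, 21, 18, 16, 9 bp.

81, 30, 24, 21, 18, 16, 9 bp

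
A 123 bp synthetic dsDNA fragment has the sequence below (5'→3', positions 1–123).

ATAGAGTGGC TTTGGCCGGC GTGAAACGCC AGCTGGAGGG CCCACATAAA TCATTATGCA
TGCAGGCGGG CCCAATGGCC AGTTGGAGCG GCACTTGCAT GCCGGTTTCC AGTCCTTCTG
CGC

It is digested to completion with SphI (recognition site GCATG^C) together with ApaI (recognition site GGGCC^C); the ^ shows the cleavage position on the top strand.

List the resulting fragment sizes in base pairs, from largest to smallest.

SphI sites (GCATGC) start at positions 58, 97.
SphI cuts after base 5 of each site (before the last base), so after positions 62, 101.
ApaI sites (GGGCCC) start at positions 38, 68.
ApaI cuts after base 5 of each site (before the last base), so after positions 42, 72.
Combined cut positions: 42, 62, 72, 101.
Linear molecule, 4 cuts → 5 fragments:
  1–42 → 42 bp
  43–62 → 20 bp
  63–72 → 10 bp
  73–101 → 29 bp
  102–123 → 22 bp
Sorted largest to smallest: 42, 29, 22, 20, 10 bp.

42, 29, 22, 20, 10 bp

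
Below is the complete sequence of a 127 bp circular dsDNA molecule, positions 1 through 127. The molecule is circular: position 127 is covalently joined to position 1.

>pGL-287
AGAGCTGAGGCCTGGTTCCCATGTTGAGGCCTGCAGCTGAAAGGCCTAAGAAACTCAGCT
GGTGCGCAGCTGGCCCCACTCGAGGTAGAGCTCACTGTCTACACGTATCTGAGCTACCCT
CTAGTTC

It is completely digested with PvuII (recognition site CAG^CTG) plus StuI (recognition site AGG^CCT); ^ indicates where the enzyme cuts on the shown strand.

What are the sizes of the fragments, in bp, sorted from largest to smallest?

68, 19, 14, 11, 8, 7 bp

PvuII sites (CAGCTG) start at positions 34, 56, 67.
PvuII cuts after base 3 of each site, so after positions 36, 58, 69.
StuI sites (AGGCCT) start at positions 8, 27, 42.
StuI cuts after base 3 of each site, so after positions 10, 29, 44.
Combined cut positions: 10, 29, 36, 44, 58, 69.
Circular molecule, 6 cuts → 6 fragments:
  11–29 → 19 bp
  30–36 → 7 bp
  37–44 → 8 bp
  45–58 → 14 bp
  59–69 → 11 bp
  70–127 then 1–10 → 58 + 10 = 68 bp
Sorted largest to smallest: 68, 19, 14, 11, 8, 7 bp.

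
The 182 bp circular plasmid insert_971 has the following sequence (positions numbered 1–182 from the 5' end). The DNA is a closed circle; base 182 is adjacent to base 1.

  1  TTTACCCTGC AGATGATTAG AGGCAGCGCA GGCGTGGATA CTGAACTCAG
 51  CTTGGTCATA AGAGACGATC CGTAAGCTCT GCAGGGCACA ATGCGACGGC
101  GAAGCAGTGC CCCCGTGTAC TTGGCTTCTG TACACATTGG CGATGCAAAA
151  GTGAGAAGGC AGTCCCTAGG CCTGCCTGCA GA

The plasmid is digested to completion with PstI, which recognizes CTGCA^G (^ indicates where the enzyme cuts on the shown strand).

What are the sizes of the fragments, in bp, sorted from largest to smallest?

PstI sites (CTGCAG) start at positions 7, 79, 176.
PstI cuts after base 5 of each site (before the last base), so after positions 11, 83, 180.
Circular molecule, 3 cuts → 3 fragments:
  12–83 → 72 bp
  84–180 → 97 bp
  181–182 then 1–11 → 2 + 11 = 13 bp
Sorted largest to smallest: 97, 72, 13 bp.

97, 72, 13 bp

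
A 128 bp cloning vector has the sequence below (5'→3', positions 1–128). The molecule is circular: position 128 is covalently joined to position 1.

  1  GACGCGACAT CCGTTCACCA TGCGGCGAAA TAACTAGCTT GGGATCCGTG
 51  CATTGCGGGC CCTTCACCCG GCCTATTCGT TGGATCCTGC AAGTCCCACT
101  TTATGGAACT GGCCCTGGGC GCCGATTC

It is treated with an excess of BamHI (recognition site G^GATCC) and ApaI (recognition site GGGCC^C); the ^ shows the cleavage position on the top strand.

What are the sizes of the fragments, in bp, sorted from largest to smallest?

88, 21, 19 bp

BamHI sites (GGATCC) start at positions 42, 82.
BamHI cuts after the first base of each site, so after positions 42, 82.
The ApaI site (GGGCCC) starts at position 57.
ApaI cuts after base 5 of each site (before the last base), so after position 61.
Combined cut positions: 42, 61, 82.
Circular molecule, 3 cuts → 3 fragments:
  43–61 → 19 bp
  62–82 → 21 bp
  83–128 then 1–42 → 46 + 42 = 88 bp
Sorted largest to smallest: 88, 21, 19 bp.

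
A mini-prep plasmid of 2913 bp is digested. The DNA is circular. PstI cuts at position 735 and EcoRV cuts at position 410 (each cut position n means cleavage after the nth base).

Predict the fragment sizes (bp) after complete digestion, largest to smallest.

2588, 325 bp

Combined cut positions (sorted): 410, 735.
Circular molecule, 2 cuts → 2 fragments:
  735 − 410 = 325 bp
  wrap: 2913 − 735 + 410 = 2588 bp
Sorted largest to smallest: 2588, 325 bp.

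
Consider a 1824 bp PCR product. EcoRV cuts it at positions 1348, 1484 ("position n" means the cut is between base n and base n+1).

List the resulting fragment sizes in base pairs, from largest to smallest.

1348, 340, 136 bp

Linear molecule, 2 cuts → 3 fragments:
  1348 − 0 = 1348 bp
  1484 − 1348 = 136 bp
  1824 − 1484 = 340 bp
Sorted largest to smallest: 1348, 340, 136 bp.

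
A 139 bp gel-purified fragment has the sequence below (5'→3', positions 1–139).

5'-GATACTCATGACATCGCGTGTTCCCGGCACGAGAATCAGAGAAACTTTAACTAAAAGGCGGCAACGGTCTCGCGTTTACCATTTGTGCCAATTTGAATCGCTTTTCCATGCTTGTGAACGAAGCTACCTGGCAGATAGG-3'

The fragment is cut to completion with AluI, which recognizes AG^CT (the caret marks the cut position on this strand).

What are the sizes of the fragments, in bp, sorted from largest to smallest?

123, 16 bp

The AluI site (AGCT) starts at position 122.
AluI cuts after base 2 of each site, so after position 123.
Linear molecule, 1 cut → 2 fragments:
  1–123 → 123 bp
  124–139 → 16 bp
Sorted largest to smallest: 123, 16 bp.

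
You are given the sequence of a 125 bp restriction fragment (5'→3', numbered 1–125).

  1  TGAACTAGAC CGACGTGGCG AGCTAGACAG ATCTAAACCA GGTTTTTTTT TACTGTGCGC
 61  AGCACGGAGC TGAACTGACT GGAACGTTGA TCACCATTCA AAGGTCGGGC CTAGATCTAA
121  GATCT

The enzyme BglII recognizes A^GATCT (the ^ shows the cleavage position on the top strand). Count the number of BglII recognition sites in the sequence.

3

AGATCT occurs starting at positions 29, 113, 120.
BglII cuts at 3 sites.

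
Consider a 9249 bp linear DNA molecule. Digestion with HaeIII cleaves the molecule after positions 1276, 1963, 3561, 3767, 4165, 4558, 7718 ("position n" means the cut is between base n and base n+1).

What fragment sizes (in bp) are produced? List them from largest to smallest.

Linear molecule, 7 cuts → 8 fragments:
  1276 − 0 = 1276 bp
  1963 − 1276 = 687 bp
  3561 − 1963 = 1598 bp
  3767 − 3561 = 206 bp
  4165 − 3767 = 398 bp
  4558 − 4165 = 393 bp
  7718 − 4558 = 3160 bp
  9249 − 7718 = 1531 bp
Sorted largest to smallest: 3160, 1598, 1531, 1276, 687, 398, 393, 206 bp.

3160, 1598, 1531, 1276, 687, 398, 393, 206 bp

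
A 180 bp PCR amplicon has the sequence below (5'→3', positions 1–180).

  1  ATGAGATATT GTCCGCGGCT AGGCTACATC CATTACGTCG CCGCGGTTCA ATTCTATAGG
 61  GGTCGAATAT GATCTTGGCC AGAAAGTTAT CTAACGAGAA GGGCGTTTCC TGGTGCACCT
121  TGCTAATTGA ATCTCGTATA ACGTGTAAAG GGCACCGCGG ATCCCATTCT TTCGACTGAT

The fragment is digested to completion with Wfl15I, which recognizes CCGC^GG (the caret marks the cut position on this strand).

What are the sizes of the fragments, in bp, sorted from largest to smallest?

114, 28, 22, 16 bp

Wfl15I sites (CCGCGG) start at positions 13, 41, 155.
Wfl15I cuts after base 4 of each site, so after positions 16, 44, 158.
Linear molecule, 3 cuts → 4 fragments:
  1–16 → 16 bp
  17–44 → 28 bp
  45–158 → 114 bp
  159–180 → 22 bp
Sorted largest to smallest: 114, 28, 22, 16 bp.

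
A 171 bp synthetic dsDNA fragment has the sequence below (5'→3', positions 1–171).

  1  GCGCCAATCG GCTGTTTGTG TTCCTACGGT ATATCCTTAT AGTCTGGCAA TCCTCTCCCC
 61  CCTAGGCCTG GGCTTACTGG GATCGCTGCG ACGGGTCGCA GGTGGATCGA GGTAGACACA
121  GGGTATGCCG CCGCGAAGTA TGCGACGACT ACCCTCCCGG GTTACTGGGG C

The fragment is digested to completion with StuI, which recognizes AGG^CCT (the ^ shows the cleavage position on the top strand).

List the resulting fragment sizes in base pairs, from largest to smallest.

105, 66 bp

The StuI site (AGGCCT) starts at position 64.
StuI cuts after base 3 of each site, so after position 66.
Linear molecule, 1 cut → 2 fragments:
  1–66 → 66 bp
  67–171 → 105 bp
Sorted largest to smallest: 105, 66 bp.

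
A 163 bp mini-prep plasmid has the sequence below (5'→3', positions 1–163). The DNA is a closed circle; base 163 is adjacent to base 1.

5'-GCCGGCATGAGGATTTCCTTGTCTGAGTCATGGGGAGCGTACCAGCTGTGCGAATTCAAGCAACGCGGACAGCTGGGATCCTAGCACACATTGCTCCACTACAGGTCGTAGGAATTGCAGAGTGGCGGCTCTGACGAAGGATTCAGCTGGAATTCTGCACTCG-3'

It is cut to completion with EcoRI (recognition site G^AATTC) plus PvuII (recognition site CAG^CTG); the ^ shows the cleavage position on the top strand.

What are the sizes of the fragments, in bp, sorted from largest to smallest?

74, 58, 20, 7, 4 bp

EcoRI sites (GAATTC) start at positions 52, 150.
EcoRI cuts after the first base of each site, so after positions 52, 150.
PvuII sites (CAGCTG) start at positions 43, 70, 144.
PvuII cuts after base 3 of each site, so after positions 45, 72, 146.
Combined cut positions: 45, 52, 72, 146, 150.
Circular molecule, 5 cuts → 5 fragments:
  46–52 → 7 bp
  53–72 → 20 bp
  73–146 → 74 bp
  147–150 → 4 bp
  151–163 then 1–45 → 13 + 45 = 58 bp
Sorted largest to smallest: 74, 58, 20, 7, 4 bp.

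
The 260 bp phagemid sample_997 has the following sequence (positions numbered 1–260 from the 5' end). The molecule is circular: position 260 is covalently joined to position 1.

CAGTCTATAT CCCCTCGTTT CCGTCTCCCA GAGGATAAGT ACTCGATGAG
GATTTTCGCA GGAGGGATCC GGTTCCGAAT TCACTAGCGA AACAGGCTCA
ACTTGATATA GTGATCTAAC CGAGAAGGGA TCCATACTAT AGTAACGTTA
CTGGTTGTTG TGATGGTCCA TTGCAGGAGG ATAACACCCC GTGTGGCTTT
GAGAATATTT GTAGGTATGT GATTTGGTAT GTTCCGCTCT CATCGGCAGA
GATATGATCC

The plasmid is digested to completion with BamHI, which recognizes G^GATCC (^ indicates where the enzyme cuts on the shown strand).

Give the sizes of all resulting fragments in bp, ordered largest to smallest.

BamHI sites (GGATCC) start at positions 65, 128.
BamHI cuts after the first base of each site, so after positions 65, 128.
Circular molecule, 2 cuts → 2 fragments:
  66–128 → 63 bp
  129–260 then 1–65 → 132 + 65 = 197 bp
Sorted largest to smallest: 197, 63 bp.

197, 63 bp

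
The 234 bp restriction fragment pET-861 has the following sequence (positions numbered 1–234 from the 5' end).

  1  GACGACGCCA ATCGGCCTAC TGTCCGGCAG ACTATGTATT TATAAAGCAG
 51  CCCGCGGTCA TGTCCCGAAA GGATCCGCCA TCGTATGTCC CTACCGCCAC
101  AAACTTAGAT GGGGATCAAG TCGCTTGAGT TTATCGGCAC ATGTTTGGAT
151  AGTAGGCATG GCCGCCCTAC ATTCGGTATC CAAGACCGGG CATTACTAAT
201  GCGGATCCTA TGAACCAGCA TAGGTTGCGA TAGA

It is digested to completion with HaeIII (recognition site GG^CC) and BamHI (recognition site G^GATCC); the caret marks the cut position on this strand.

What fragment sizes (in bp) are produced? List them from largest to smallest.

HaeIII sites (GGCC) start at positions 14, 160.
HaeIII cuts after base 2 of each site, so after positions 15, 161.
BamHI sites (GGATCC) start at positions 71, 203.
BamHI cuts after the first base of each site, so after positions 71, 203.
Combined cut positions: 15, 71, 161, 203.
Linear molecule, 4 cuts → 5 fragments:
  1–15 → 15 bp
  16–71 → 56 bp
  72–161 → 90 bp
  162–203 → 42 bp
  204–234 → 31 bp
Sorted largest to smallest: 90, 56, 42, 31, 15 bp.

90, 56, 42, 31, 15 bp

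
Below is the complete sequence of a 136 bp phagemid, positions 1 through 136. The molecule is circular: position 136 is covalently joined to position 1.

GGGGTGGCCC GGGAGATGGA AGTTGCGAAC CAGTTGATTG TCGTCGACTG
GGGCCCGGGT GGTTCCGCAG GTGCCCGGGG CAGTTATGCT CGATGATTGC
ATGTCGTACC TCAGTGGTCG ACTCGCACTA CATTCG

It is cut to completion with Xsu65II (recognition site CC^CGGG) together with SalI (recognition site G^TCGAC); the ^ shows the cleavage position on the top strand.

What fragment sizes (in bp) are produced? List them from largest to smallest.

Xsu65II sites (CCCGGG) start at positions 8, 54, 74.
Xsu65II cuts after base 2 of each site, so after positions 9, 55, 75.
SalI sites (GTCGAC) start at positions 43, 117.
SalI cuts after the first base of each site, so after positions 43, 117.
Combined cut positions: 9, 43, 55, 75, 117.
Circular molecule, 5 cuts → 5 fragments:
  10–43 → 34 bp
  44–55 → 12 bp
  56–75 → 20 bp
  76–117 → 42 bp
  118–136 then 1–9 → 19 + 9 = 28 bp
Sorted largest to smallest: 42, 34, 28, 20, 12 bp.

42, 34, 28, 20, 12 bp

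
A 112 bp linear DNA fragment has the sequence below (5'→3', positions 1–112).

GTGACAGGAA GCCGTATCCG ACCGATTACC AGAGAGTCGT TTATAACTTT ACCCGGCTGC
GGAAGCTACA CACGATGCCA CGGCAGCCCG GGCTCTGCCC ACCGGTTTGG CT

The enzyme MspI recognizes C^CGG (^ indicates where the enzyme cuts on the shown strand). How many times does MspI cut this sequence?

3

CCGG occurs starting at positions 53, 88, 102.
MspI cuts at 3 sites.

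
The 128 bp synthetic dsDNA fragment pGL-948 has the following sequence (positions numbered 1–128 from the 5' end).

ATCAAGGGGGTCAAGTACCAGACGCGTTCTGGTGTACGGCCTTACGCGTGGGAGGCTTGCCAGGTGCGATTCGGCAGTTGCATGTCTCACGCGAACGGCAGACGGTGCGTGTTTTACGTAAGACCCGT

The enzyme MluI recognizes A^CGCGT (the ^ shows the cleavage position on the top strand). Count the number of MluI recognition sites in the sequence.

2

ACGCGT occurs starting at positions 22, 44.
MluI cuts at 2 sites.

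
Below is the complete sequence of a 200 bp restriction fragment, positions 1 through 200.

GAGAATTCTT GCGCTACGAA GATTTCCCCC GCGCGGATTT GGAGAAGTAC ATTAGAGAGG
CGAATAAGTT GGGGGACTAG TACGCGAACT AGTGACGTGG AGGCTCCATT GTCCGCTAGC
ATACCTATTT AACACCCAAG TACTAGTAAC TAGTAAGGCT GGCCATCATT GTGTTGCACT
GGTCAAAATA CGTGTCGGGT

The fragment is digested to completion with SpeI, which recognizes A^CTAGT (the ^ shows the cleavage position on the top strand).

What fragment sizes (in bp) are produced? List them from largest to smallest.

SpeI sites (ACTAGT) start at positions 76, 88, 142, 149.
SpeI cuts after the first base of each site, so after positions 76, 88, 142, 149.
Linear molecule, 4 cuts → 5 fragments:
  1–76 → 76 bp
  77–88 → 12 bp
  89–142 → 54 bp
  143–149 → 7 bp
  150–200 → 51 bp
Sorted largest to smallest: 76, 54, 51, 12, 7 bp.

76, 54, 51, 12, 7 bp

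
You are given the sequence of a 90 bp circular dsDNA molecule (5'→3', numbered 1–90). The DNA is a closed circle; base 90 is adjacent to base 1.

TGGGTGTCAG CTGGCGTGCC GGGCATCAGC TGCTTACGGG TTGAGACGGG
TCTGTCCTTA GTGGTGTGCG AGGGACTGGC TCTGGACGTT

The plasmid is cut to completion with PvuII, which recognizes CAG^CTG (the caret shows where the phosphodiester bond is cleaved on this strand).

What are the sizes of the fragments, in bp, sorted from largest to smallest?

71, 19 bp

PvuII sites (CAGCTG) start at positions 8, 27.
PvuII cuts after base 3 of each site, so after positions 10, 29.
Circular molecule, 2 cuts → 2 fragments:
  11–29 → 19 bp
  30–90 then 1–10 → 61 + 10 = 71 bp
Sorted largest to smallest: 71, 19 bp.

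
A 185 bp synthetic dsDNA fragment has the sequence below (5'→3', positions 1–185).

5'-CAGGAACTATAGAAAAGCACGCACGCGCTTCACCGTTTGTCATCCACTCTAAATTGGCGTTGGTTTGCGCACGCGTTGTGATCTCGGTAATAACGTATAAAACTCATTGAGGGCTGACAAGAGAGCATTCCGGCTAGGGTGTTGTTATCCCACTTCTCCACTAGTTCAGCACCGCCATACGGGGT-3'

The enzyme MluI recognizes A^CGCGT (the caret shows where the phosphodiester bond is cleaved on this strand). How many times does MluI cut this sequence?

ACGCGT occurs starting at position 71.
MluI cuts at 1 site.

1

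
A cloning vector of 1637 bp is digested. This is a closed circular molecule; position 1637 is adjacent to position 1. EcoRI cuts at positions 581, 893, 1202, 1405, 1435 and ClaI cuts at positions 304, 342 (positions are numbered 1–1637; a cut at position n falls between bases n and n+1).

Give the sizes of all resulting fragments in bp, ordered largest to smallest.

Combined cut positions (sorted): 304, 342, 581, 893, 1202, 1405, 1435.
Circular molecule, 7 cuts → 7 fragments:
  342 − 304 = 38 bp
  581 − 342 = 239 bp
  893 − 581 = 312 bp
  1202 − 893 = 309 bp
  1405 − 1202 = 203 bp
  1435 − 1405 = 30 bp
  wrap: 1637 − 1435 + 304 = 506 bp
Sorted largest to smallest: 506, 312, 309, 239, 203, 38, 30 bp.

506, 312, 309, 239, 203, 38, 30 bp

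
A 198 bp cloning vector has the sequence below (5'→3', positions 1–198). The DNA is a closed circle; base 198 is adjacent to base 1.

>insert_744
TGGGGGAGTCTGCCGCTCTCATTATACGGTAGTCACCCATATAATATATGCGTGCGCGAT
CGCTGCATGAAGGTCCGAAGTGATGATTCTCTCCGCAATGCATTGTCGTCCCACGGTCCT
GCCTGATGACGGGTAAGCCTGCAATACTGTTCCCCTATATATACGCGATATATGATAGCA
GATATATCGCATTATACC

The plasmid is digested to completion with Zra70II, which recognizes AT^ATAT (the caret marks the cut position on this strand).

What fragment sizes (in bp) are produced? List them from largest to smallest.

113, 60, 14, 11 bp

Zra70II sites (ATATAT) start at positions 44, 157, 168, 182.
Zra70II cuts after base 2 of each site, so after positions 45, 158, 169, 183.
Circular molecule, 4 cuts → 4 fragments:
  46–158 → 113 bp
  159–169 → 11 bp
  170–183 → 14 bp
  184–198 then 1–45 → 15 + 45 = 60 bp
Sorted largest to smallest: 113, 60, 14, 11 bp.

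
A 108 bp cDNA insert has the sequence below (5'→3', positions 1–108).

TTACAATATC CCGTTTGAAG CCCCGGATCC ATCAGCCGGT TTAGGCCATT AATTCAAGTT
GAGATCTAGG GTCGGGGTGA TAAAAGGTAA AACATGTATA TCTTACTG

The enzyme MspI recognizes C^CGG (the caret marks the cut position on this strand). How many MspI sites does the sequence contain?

2

CCGG occurs starting at positions 23, 36.
MspI cuts at 2 sites.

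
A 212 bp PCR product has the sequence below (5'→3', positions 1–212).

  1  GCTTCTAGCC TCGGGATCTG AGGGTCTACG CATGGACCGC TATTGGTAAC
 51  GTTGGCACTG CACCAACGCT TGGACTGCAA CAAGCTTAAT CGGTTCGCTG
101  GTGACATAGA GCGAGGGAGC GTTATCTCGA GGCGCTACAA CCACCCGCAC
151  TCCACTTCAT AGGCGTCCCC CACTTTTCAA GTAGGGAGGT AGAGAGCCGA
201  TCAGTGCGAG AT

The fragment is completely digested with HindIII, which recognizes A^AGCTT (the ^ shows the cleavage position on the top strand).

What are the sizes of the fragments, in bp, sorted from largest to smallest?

130, 82 bp

The HindIII site (AAGCTT) starts at position 82.
HindIII cuts after the first base of each site, so after position 82.
Linear molecule, 1 cut → 2 fragments:
  1–82 → 82 bp
  83–212 → 130 bp
Sorted largest to smallest: 130, 82 bp.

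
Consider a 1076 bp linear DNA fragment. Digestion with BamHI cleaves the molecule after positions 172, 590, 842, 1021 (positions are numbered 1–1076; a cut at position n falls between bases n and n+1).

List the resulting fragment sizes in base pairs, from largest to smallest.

Linear molecule, 4 cuts → 5 fragments:
  172 − 0 = 172 bp
  590 − 172 = 418 bp
  842 − 590 = 252 bp
  1021 − 842 = 179 bp
  1076 − 1021 = 55 bp
Sorted largest to smallest: 418, 252, 179, 172, 55 bp.

418, 252, 179, 172, 55 bp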